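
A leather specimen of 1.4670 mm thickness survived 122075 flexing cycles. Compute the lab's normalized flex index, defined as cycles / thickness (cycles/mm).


Formula: Index = cycles / thickness
Substituting: Index = 122075 / 1.4670
Result: 83214.0423 cycles/mm


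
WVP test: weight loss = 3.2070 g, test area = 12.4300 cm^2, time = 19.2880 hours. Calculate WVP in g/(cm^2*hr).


Formula: WVP = loss / (area * time)
Substituting: WVP = 3.2070 / (12.4300 * 19.2880)
Result: 0.0133764 g/(cm^2*hr)


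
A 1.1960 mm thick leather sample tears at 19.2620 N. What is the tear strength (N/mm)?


Formula: Tear strength = force / thickness
Substituting: Tear strength = 19.2620 / 1.1960
Result: 16.1054 N/mm


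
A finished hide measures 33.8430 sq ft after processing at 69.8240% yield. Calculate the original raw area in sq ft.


Formula: raw = finished * 100 / yield
Substituting: raw = 33.8430 * 100 / 69.8240
Result: 48.4690 sq ft


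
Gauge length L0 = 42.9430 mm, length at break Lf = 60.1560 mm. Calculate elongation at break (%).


Formula: Elongation = (Lf - L0) / L0 * 100
Substituting: Elongation = (60.1560 - 42.9430) / 42.9430 * 100
Result: 40.0834 %


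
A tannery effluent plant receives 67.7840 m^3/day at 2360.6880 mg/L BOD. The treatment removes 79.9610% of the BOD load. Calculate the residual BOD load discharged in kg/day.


Load_in = volume * conc / 1000 = 67.7840 * 2360.6880 / 1000 = 160.0169 kg/day
Removed = Load_in * eff / 100 = 160.0169 * 79.9610 / 100 = 127.9511 kg/day
Load_out = Load_in - Removed = 160.0169 - 127.9511 = 32.0658 kg/day


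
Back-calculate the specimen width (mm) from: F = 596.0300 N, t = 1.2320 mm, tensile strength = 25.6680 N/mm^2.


Formula: w = F / (TS * t)
Substituting: w = 596.0300 / (25.6680 * 1.2320)
Result: 18.8480 mm


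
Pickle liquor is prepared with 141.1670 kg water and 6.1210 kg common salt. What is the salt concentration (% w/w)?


Formula: Conc = salt / (water + salt) * 100
Substituting: Conc = 6.1210 / (141.1670 + 6.1210) * 100
Result: 4.1558 %


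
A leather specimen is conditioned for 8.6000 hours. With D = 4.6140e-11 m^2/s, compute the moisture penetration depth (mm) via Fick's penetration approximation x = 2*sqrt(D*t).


t = 8.6000 hr * 3600 = 30960.0000 s
D * t = 4.6140e-11 * 30960.0000 = 1.4285e-06
x = 2 * sqrt(D*t) = 2 * sqrt(1.4285e-06) = 0.00239039 m = 2.3904 mm


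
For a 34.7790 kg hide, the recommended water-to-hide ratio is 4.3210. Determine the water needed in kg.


Formula: Water = hide_weight * ratio
Substituting: Water = 34.7790 * 4.3210
Result: 150.2801 kg


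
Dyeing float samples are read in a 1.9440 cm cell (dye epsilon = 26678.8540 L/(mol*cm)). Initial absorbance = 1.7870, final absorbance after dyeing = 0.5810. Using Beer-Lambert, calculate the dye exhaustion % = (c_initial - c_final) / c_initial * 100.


c_initial = A_i / (epsilon * l) = 1.7870 / (26678.8540 * 1.9440) = 3.4456e-05 mol/L
c_final = A_f / (epsilon * l) = 0.5810 / (26678.8540 * 1.9440) = 1.1202e-05 mol/L
Exhaustion = (c_initial - c_final) / c_initial * 100 = (3.4456e-05 - 1.1202e-05) / 3.4456e-05 * 100 = 67.4874 %


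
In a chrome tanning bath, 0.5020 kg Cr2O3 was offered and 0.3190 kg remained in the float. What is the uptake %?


Formula: Uptake = (offered - residual) / offered * 100
Substituting: Uptake = (0.5020 - 0.3190) / 0.5020 * 100
Result: 36.4542 %


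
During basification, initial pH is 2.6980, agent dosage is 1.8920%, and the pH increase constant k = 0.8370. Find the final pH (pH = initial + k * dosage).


Formula: pH_final = pH_initial + k * base_pct
Substituting: pH_final = 2.6980 + 0.8370 * 1.8920
Result: 4.2816


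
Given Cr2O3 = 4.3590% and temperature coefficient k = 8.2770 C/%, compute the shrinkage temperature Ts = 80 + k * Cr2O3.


Formula: Ts = 80 + k * Cr2O3
Substituting: Ts = 80 + 8.2770 * 4.3590
Result: 116.0794 C


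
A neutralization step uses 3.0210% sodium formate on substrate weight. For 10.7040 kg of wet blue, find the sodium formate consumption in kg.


Formula: Neutralizer = substrate * pct / 100
Substituting: Neutralizer = 10.7040 * 3.0210 / 100
Result: 0.3234 kg


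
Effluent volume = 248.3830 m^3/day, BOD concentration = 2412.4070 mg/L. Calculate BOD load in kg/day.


Formula: BOD_load = volume * conc / 1000
Substituting: BOD_load = 248.3830 * 2412.4070 / 1000
Result: 599.2009 kg/day


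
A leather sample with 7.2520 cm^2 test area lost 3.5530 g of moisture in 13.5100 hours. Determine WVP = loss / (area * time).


Formula: WVP = loss / (area * time)
Substituting: WVP = 3.5530 / (7.2520 * 13.5100)
Result: 0.0362645 g/(cm^2*hr)


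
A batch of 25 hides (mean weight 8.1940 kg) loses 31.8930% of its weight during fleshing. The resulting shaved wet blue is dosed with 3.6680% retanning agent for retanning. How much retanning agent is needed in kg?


Total_raw = N * avg_wt = 25 * 8.1940 = 204.8500 kg
Substrate = Total_raw * (1 - loss/100) = 204.8500 * (1 - 31.8930/100) = 139.5172 kg
Retan = Substrate * pct / 100 = 139.5172 * 3.6680 / 100 = 5.1175 kg


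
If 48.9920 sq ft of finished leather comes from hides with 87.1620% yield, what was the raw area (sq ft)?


Formula: raw = finished * 100 / yield
Substituting: raw = 48.9920 * 100 / 87.1620
Result: 56.2080 sq ft


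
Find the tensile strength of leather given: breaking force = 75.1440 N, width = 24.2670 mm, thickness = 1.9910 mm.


Formula: TS = force / (width * thickness)
Substituting: TS = 75.1440 / (24.2670 * 1.9910)
Result: 1.5553 N/mm^2


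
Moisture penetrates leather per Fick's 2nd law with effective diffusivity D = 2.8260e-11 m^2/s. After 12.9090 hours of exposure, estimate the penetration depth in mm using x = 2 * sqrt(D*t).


t = 12.9090 hr * 3600 = 46472.4000 s
D * t = 2.8260e-11 * 46472.4000 = 1.3133e-06
x = 2 * sqrt(D*t) = 2 * sqrt(1.3133e-06) = 0.00229199 m = 2.2920 mm


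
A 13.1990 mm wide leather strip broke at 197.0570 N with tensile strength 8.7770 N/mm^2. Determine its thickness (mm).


Formula: t = F / (TS * w)
Substituting: t = 197.0570 / (8.7770 * 13.1990)
Result: 1.7010 mm


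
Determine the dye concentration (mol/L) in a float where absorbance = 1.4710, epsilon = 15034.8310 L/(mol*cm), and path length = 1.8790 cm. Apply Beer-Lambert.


Formula: c = A / (epsilon * l)
Substituting: c = 1.4710 / (15034.8310 * 1.8790)
Result: 5.2070e-05 mol/L


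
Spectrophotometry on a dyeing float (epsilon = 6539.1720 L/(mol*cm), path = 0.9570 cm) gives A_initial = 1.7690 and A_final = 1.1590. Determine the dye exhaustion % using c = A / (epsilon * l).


c_initial = A_i / (epsilon * l) = 1.7690 / (6539.1720 * 0.9570) = 2.8268e-04 mol/L
c_final = A_f / (epsilon * l) = 1.1590 / (6539.1720 * 0.9570) = 1.8520e-04 mol/L
Exhaustion = (c_initial - c_final) / c_initial * 100 = (2.8268e-04 - 1.8520e-04) / 2.8268e-04 * 100 = 34.4828 %


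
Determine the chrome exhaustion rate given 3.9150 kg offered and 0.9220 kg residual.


Formula: Uptake = (offered - residual) / offered * 100
Substituting: Uptake = (3.9150 - 0.9220) / 3.9150 * 100
Result: 76.4496 %


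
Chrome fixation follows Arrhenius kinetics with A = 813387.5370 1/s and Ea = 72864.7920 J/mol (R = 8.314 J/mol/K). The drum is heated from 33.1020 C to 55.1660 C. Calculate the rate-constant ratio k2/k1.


T1 = 33.1020 + 273.15 = 306.2520 K; T2 = 55.1660 + 273.15 = 328.3160 K
k1 = A * exp(-Ea/(R*T1)) = 813387.5370 * exp(-72864.7920/(8.314*306.2520)) = 3.0336e-07 1/s
k2 = A * exp(-Ea/(R*T2)) = 813387.5370 * exp(-72864.7920/(8.314*328.3160)) = 2.0758e-06 1/s
k2/k1 = 2.0758e-06 / 3.0336e-07 = 6.8427


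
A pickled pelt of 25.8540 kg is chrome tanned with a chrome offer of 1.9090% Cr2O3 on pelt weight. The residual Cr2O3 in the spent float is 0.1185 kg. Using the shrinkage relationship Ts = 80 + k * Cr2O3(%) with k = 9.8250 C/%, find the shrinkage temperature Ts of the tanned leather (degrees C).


Offered = pelt * offer_pct / 100 = 25.8540 * 1.9090 / 100 = 0.4936 kg
Uptake = offered - residual = 0.4936 - 0.1185 = 0.3751 kg
Cr2O3% on pelt = uptake / pelt * 100 = 0.3751 / 25.8540 * 100 = 1.4507 %
Ts = 80 + k * Cr2O3% = 80 + 9.8250 * 1.4507 = 94.2527 C


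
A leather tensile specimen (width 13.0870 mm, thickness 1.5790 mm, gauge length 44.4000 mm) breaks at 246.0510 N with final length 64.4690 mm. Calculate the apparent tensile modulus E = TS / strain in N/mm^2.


TS = F / (w * t) = 246.0510 / (13.0870 * 1.5790) = 11.9070 N/mm^2
strain = (Lf - L0) / L0 = (64.4690 - 44.4000) / 44.4000 = 0.4520
E = TS / strain = 11.9070 / 0.4520 = 26.3427 N/mm^2


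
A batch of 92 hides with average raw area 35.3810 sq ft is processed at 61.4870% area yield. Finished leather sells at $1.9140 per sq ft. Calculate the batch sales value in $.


Raw_total = N * avg_area = 92 * 35.3810 = 3255.0520 sq ft
Finished = Raw_total * yield / 100 = 3255.0520 * 61.4870 / 100 = 2001.4338 sq ft
Value = Finished * price = 2001.4338 * 1.9140 = 3830.7443 $


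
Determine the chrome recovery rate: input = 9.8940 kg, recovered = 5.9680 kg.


Formula: Recovery = recovered / input * 100
Substituting: Recovery = 5.9680 / 9.8940 * 100
Result: 60.3194 %


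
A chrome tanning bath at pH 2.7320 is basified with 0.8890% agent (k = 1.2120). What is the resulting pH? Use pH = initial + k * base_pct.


Formula: pH_final = pH_initial + k * base_pct
Substituting: pH_final = 2.7320 + 1.2120 * 0.8890
Result: 3.8095


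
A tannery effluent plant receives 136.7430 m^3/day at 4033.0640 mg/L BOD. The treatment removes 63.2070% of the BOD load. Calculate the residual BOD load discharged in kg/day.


Load_in = volume * conc / 1000 = 136.7430 * 4033.0640 / 1000 = 551.4933 kg/day
Removed = Load_in * eff / 100 = 551.4933 * 63.2070 / 100 = 348.5824 kg/day
Load_out = Load_in - Removed = 551.4933 - 348.5824 = 202.9109 kg/day


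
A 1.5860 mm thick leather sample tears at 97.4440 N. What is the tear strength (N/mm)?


Formula: Tear strength = force / thickness
Substituting: Tear strength = 97.4440 / 1.5860
Result: 61.4401 N/mm


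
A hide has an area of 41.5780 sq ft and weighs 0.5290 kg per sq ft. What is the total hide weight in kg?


Formula: Weight = area * weight_per_sqft
Substituting: Weight = 41.5780 * 0.5290
Result: 21.9948 kg


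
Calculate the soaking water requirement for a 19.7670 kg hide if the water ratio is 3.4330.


Formula: Water = hide_weight * ratio
Substituting: Water = 19.7670 * 3.4330
Result: 67.8601 kg


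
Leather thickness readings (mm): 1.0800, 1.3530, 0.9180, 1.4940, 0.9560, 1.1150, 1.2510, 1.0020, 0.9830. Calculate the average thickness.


Formula: Average = sum / n
Substituting: Average = 10.1520 / 9
Result: 1.1280 mm


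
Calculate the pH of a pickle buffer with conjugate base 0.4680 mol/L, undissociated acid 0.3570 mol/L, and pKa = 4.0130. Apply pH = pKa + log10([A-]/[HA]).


ratio = [A-] / [HA] = 0.4680 / 0.3570 = 1.3109
log10(ratio) = 0.1176
pH = pKa + log10(ratio) = 4.0130 + 0.1176 = 4.1306


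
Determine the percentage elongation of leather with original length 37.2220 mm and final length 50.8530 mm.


Formula: Elongation = (Lf - L0) / L0 * 100
Substituting: Elongation = (50.8530 - 37.2220) / 37.2220 * 100
Result: 36.6208 %


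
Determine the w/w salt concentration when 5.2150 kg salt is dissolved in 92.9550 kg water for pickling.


Formula: Conc = salt / (water + salt) * 100
Substituting: Conc = 5.2150 / (92.9550 + 5.2150) * 100
Result: 5.3122 %


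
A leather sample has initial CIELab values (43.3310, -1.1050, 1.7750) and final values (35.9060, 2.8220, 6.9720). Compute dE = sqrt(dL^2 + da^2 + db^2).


dL = -7.4250, da = 3.9270, db = 5.1970
dE = sqrt((-7.4250)^2 + 3.9270^2 + 5.1970^2) = 9.8773


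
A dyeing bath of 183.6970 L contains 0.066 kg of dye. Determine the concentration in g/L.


Formula: Conc = dye_mass(kg) / volume(L) * 1000
Substituting: Conc = 0.066 / 183.6970 * 1000
Result: 0.3593 g/L


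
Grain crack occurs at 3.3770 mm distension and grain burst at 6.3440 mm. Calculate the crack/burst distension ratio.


Formula: Ratio = crack / burst
Substituting: Ratio = 3.3770 / 6.3440
Result: 0.5323


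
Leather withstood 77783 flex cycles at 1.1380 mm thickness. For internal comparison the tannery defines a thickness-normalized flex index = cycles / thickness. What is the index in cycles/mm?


Formula: Index = cycles / thickness
Substituting: Index = 77783 / 1.1380
Result: 68350.6151 cycles/mm


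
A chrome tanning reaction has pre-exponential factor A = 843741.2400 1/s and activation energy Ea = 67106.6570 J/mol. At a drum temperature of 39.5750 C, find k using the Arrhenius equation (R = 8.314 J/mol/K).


T_K = T_C + 273.15 = 39.5750 + 273.15 = 312.7250 K
exponent = -Ea / (R * T_K) = -67106.6570 / (8.314 * 312.7250) = -25.8103
k = A * exp(exponent) = 843741.2400 * exp(-25.8103) = 5.2112e-06 1/s


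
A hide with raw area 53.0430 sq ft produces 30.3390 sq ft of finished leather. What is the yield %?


Formula: Yield = finished / raw * 100
Substituting: Yield = 30.3390 / 53.0430 * 100
Result: 57.1970 %


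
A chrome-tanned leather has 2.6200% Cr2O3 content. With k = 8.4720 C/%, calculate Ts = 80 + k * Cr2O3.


Formula: Ts = 80 + k * Cr2O3
Substituting: Ts = 80 + 8.4720 * 2.6200
Result: 102.1966 C


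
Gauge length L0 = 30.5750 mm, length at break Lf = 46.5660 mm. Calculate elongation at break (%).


Formula: Elongation = (Lf - L0) / L0 * 100
Substituting: Elongation = (46.5660 - 30.5750) / 30.5750 * 100
Result: 52.3009 %


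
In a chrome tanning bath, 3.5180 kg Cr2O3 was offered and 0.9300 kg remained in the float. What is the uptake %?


Formula: Uptake = (offered - residual) / offered * 100
Substituting: Uptake = (3.5180 - 0.9300) / 3.5180 * 100
Result: 73.5645 %


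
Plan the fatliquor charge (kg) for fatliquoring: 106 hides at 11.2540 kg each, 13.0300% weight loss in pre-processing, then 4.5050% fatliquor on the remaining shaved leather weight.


Total_raw = N * avg_wt = 106 * 11.2540 = 1192.9240 kg
Substrate = Total_raw * (1 - loss/100) = 1192.9240 * (1 - 13.0300/100) = 1037.4860 kg
Fat = Substrate * pct / 100 = 1037.4860 * 4.5050 / 100 = 46.7387 kg


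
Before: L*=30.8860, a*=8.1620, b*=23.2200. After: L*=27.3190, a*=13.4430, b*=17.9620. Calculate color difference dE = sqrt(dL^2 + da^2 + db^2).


dL = -3.5670, da = 5.2810, db = -5.2580
dE = sqrt((-3.5670)^2 + 5.2810^2 + (-5.2580)^2) = 8.2619


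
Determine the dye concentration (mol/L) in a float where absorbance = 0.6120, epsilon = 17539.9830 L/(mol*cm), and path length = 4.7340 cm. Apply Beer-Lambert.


Formula: c = A / (epsilon * l)
Substituting: c = 0.6120 / (17539.9830 * 4.7340)
Result: 7.3704e-06 mol/L


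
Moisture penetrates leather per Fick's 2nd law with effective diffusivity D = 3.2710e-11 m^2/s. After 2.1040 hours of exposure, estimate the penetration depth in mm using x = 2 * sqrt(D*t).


t = 2.1040 hr * 3600 = 7574.4000 s
D * t = 3.2710e-11 * 7574.4000 = 2.4776e-07
x = 2 * sqrt(D*t) = 2 * sqrt(2.4776e-07) = 9.9551e-04 m = 0.9955 mm


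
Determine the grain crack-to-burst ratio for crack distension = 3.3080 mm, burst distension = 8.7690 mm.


Formula: Ratio = crack / burst
Substituting: Ratio = 3.3080 / 8.7690
Result: 0.3772


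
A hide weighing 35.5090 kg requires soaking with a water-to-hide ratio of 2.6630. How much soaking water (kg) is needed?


Formula: Water = hide_weight * ratio
Substituting: Water = 35.5090 * 2.6630
Result: 94.5605 kg


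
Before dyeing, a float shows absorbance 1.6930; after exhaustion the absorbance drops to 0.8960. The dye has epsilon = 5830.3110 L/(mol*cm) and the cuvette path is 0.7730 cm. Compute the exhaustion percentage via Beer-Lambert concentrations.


c_initial = A_i / (epsilon * l) = 1.6930 / (5830.3110 * 0.7730) = 3.7565e-04 mol/L
c_final = A_f / (epsilon * l) = 0.8960 / (5830.3110 * 0.7730) = 1.9881e-04 mol/L
Exhaustion = (c_initial - c_final) / c_initial * 100 = (3.7565e-04 - 1.9881e-04) / 3.7565e-04 * 100 = 47.0762 %


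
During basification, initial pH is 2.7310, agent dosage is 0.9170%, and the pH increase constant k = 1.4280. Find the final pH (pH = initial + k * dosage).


Formula: pH_final = pH_initial + k * base_pct
Substituting: pH_final = 2.7310 + 1.4280 * 0.9170
Result: 4.0405


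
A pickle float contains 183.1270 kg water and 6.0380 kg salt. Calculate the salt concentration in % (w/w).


Formula: Conc = salt / (water + salt) * 100
Substituting: Conc = 6.0380 / (183.1270 + 6.0380) * 100
Result: 3.1919 %


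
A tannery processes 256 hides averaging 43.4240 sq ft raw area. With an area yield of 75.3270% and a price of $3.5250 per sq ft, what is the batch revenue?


Raw_total = N * avg_area = 256 * 43.4240 = 11116.5440 sq ft
Finished = Raw_total * yield / 100 = 11116.5440 * 75.3270 / 100 = 8373.7591 sq ft
Value = Finished * price = 8373.7591 * 3.5250 = 29517.5008 $


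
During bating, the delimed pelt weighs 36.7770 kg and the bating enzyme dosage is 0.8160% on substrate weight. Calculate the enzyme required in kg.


Formula: Enzyme = substrate * pct / 100
Substituting: Enzyme = 36.7770 * 0.8160 / 100
Result: 0.3001 kg


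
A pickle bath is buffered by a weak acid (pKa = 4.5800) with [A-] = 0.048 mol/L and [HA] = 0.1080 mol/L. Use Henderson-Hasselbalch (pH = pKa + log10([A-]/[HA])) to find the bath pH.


ratio = [A-] / [HA] = 0.048 / 0.1080 = 0.4444
log10(ratio) = -0.3522
pH = pKa + log10(ratio) = 4.5800 - 0.3522 = 4.2278


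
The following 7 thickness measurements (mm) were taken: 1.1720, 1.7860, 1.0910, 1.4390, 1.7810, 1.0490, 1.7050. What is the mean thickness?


Formula: Average = sum / n
Substituting: Average = 10.0230 / 7
Result: 1.4319 mm


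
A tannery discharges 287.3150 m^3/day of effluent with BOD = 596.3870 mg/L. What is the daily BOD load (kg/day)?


Formula: BOD_load = volume * conc / 1000
Substituting: BOD_load = 287.3150 * 596.3870 / 1000
Result: 171.3509 kg/day


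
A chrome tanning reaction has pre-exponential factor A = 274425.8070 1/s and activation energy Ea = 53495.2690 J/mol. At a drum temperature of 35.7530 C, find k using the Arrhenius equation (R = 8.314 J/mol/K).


T_K = T_C + 273.15 = 35.7530 + 273.15 = 308.9030 K
exponent = -Ea / (R * T_K) = -53495.2690 / (8.314 * 308.9030) = -20.8297
k = A * exp(exponent) = 274425.8070 * exp(-20.8297) = 2.4672e-04 1/s


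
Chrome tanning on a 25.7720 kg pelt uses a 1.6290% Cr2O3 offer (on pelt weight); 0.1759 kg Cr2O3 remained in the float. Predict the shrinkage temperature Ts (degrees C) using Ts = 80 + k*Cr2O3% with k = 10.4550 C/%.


Offered = pelt * offer_pct / 100 = 25.7720 * 1.6290 / 100 = 0.4198 kg
Uptake = offered - residual = 0.4198 - 0.1759 = 0.2439 kg
Cr2O3% on pelt = uptake / pelt * 100 = 0.2439 / 25.7720 * 100 = 0.9465 %
Ts = 80 + k * Cr2O3% = 80 + 10.4550 * 0.9465 = 89.8954 C


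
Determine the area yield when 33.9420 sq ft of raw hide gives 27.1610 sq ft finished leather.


Formula: Yield = finished / raw * 100
Substituting: Yield = 27.1610 / 33.9420 * 100
Result: 80.0218 %


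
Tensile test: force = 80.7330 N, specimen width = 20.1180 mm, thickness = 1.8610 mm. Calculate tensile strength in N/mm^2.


Formula: TS = force / (width * thickness)
Substituting: TS = 80.7330 / (20.1180 * 1.8610)
Result: 2.1564 N/mm^2


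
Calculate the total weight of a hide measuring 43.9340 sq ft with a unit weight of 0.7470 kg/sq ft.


Formula: Weight = area * weight_per_sqft
Substituting: Weight = 43.9340 * 0.7470
Result: 32.8187 kg


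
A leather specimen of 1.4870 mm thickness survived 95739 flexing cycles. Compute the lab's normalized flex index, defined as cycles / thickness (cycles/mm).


Formula: Index = cycles / thickness
Substituting: Index = 95739 / 1.4870
Result: 64383.9946 cycles/mm


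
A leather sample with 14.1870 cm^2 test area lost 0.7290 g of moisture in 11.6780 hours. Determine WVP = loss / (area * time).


Formula: WVP = loss / (area * time)
Substituting: WVP = 0.7290 / (14.1870 * 11.6780)
Result: 0.00440016 g/(cm^2*hr)


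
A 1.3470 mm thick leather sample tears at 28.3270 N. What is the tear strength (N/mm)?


Formula: Tear strength = force / thickness
Substituting: Tear strength = 28.3270 / 1.3470
Result: 21.0297 N/mm


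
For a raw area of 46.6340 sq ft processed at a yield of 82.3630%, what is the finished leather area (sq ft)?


Formula: finished = raw * yield / 100
Substituting: finished = 46.6340 * 82.3630 / 100
Result: 38.4092 sq ft


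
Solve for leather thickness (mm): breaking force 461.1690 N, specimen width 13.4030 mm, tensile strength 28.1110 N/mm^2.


Formula: t = F / (TS * w)
Substituting: t = 461.1690 / (28.1110 * 13.4030)
Result: 1.2240 mm


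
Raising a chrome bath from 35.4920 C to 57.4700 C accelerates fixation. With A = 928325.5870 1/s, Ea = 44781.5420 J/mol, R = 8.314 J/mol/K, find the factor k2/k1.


T1 = 35.4920 + 273.15 = 308.6420 K; T2 = 57.4700 + 273.15 = 330.6200 K
k1 = A * exp(-Ea/(R*T1)) = 928325.5870 * exp(-44781.5420/(8.314*308.6420)) = 0.0244674 1/s
k2 = A * exp(-Ea/(R*T2)) = 928325.5870 * exp(-44781.5420/(8.314*330.6200)) = 0.0780568 1/s
k2/k1 = 0.0780568 / 0.0244674 = 3.1902


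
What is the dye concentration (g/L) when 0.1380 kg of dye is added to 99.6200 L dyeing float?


Formula: Conc = dye_mass(kg) / volume(L) * 1000
Substituting: Conc = 0.1380 / 99.6200 * 1000
Result: 1.3853 g/L


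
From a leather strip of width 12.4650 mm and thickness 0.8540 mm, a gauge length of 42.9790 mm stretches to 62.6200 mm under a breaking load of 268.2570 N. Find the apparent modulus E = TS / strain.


TS = F / (w * t) = 268.2570 / (12.4650 * 0.8540) = 25.2000 N/mm^2
strain = (Lf - L0) / L0 = (62.6200 - 42.9790) / 42.9790 = 0.4570
E = TS / strain = 25.2000 / 0.4570 = 55.1434 N/mm^2


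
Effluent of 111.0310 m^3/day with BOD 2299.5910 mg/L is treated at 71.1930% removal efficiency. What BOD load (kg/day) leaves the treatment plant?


Load_in = volume * conc / 1000 = 111.0310 * 2299.5910 / 1000 = 255.3259 kg/day
Removed = Load_in * eff / 100 = 255.3259 * 71.1930 / 100 = 181.7742 kg/day
Load_out = Load_in - Removed = 255.3259 - 181.7742 = 73.5517 kg/day


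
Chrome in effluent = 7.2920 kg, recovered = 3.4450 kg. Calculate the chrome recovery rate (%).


Formula: Recovery = recovered / input * 100
Substituting: Recovery = 3.4450 / 7.2920 * 100
Result: 47.2436 %


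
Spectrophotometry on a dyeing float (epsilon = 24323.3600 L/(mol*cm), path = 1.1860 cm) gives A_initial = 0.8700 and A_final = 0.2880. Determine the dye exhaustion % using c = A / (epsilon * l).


c_initial = A_i / (epsilon * l) = 0.8700 / (24323.3600 * 1.1860) = 3.0159e-05 mol/L
c_final = A_f / (epsilon * l) = 0.2880 / (24323.3600 * 1.1860) = 9.9835e-06 mol/L
Exhaustion = (c_initial - c_final) / c_initial * 100 = (3.0159e-05 - 9.9835e-06) / 3.0159e-05 * 100 = 66.8966 %


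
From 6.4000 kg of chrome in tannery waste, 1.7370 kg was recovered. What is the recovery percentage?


Formula: Recovery = recovered / input * 100
Substituting: Recovery = 1.7370 / 6.4000 * 100
Result: 27.1406 %


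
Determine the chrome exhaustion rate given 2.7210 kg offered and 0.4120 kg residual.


Formula: Uptake = (offered - residual) / offered * 100
Substituting: Uptake = (2.7210 - 0.4120) / 2.7210 * 100
Result: 84.8585 %


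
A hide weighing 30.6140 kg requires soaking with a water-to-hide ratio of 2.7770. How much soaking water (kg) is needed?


Formula: Water = hide_weight * ratio
Substituting: Water = 30.6140 * 2.7770
Result: 85.0151 kg


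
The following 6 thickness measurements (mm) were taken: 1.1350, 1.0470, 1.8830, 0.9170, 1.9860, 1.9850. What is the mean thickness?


Formula: Average = sum / n
Substituting: Average = 8.9530 / 6
Result: 1.4922 mm


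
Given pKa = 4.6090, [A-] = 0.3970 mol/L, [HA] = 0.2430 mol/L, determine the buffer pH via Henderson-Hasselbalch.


ratio = [A-] / [HA] = 0.3970 / 0.2430 = 1.6337
log10(ratio) = 0.2132
pH = pKa + log10(ratio) = 4.6090 + 0.2132 = 4.8222


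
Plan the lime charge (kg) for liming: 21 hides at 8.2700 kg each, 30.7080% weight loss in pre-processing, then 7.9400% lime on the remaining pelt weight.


Total_raw = N * avg_wt = 21 * 8.2700 = 173.6700 kg
Substrate = Total_raw * (1 - loss/100) = 173.6700 * (1 - 30.7080/100) = 120.3394 kg
Lime = Substrate * pct / 100 = 120.3394 * 7.9400 / 100 = 9.5549 kg


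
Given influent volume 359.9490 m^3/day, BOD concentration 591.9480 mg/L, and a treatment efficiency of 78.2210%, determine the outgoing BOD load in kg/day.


Load_in = volume * conc / 1000 = 359.9490 * 591.9480 / 1000 = 213.0711 kg/day
Removed = Load_in * eff / 100 = 213.0711 * 78.2210 / 100 = 166.6663 kg/day
Load_out = Load_in - Removed = 213.0711 - 166.6663 = 46.4048 kg/day


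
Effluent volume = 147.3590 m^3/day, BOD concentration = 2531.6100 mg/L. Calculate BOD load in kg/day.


Formula: BOD_load = volume * conc / 1000
Substituting: BOD_load = 147.3590 * 2531.6100 / 1000
Result: 373.0555 kg/day


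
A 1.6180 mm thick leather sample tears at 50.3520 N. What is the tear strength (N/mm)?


Formula: Tear strength = force / thickness
Substituting: Tear strength = 50.3520 / 1.6180
Result: 31.1199 N/mm


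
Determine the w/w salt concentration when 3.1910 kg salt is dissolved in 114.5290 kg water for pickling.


Formula: Conc = salt / (water + salt) * 100
Substituting: Conc = 3.1910 / (114.5290 + 3.1910) * 100
Result: 2.7107 %


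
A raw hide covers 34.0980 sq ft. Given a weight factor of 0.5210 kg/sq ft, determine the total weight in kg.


Formula: Weight = area * weight_per_sqft
Substituting: Weight = 34.0980 * 0.5210
Result: 17.7651 kg


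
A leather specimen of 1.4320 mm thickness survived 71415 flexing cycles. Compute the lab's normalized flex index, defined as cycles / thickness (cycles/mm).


Formula: Index = cycles / thickness
Substituting: Index = 71415 / 1.4320
Result: 49870.8101 cycles/mm


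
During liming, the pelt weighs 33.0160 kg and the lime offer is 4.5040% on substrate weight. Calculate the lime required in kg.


Formula: Lime = substrate * pct / 100
Substituting: Lime = 33.0160 * 4.5040 / 100
Result: 1.4870 kg


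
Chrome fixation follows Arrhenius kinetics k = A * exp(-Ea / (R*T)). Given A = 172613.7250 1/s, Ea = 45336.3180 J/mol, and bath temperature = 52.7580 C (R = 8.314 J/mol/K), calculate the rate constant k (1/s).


T_K = T_C + 273.15 = 52.7580 + 273.15 = 325.9080 K
exponent = -Ea / (R * T_K) = -45336.3180 / (8.314 * 325.9080) = -16.7317
k = A * exp(exponent) = 172613.7250 * exp(-16.7317) = 0.00934483 1/s


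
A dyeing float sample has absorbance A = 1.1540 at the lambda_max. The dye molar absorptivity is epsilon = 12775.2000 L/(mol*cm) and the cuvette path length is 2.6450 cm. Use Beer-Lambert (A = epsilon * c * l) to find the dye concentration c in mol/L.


Formula: c = A / (epsilon * l)
Substituting: c = 1.1540 / (12775.2000 * 2.6450)
Result: 3.4152e-05 mol/L


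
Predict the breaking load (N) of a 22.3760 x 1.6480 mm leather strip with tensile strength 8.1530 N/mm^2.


Formula: F = TS * w * t
Substituting: F = 8.1530 * 22.3760 * 1.6480
Result: 300.6472 N


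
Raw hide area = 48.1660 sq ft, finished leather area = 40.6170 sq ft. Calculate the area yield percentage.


Formula: Yield = finished / raw * 100
Substituting: Yield = 40.6170 / 48.1660 * 100
Result: 84.3271 %


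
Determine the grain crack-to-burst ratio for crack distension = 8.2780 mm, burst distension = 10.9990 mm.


Formula: Ratio = crack / burst
Substituting: Ratio = 8.2780 / 10.9990
Result: 0.7526


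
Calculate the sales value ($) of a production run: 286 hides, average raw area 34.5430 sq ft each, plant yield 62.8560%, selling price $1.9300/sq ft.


Raw_total = N * avg_area = 286 * 34.5430 = 9879.2980 sq ft
Finished = Raw_total * yield / 100 = 9879.2980 * 62.8560 / 100 = 6209.7316 sq ft
Value = Finished * price = 6209.7316 * 1.9300 = 11984.7819 $


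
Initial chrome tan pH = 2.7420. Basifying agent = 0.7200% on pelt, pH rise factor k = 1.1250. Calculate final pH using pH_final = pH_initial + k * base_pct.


Formula: pH_final = pH_initial + k * base_pct
Substituting: pH_final = 2.7420 + 1.1250 * 0.7200
Result: 3.5520


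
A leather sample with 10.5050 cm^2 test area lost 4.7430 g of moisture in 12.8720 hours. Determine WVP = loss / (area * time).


Formula: WVP = loss / (area * time)
Substituting: WVP = 4.7430 / (10.5050 * 12.8720)
Result: 0.0350761 g/(cm^2*hr)


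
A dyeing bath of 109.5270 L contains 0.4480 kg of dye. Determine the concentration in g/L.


Formula: Conc = dye_mass(kg) / volume(L) * 1000
Substituting: Conc = 0.4480 / 109.5270 * 1000
Result: 4.0903 g/L


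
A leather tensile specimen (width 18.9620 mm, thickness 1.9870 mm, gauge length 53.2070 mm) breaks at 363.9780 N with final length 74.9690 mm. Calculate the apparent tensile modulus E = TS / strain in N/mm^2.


TS = F / (w * t) = 363.9780 / (18.9620 * 1.9870) = 9.6604 N/mm^2
strain = (Lf - L0) / L0 = (74.9690 - 53.2070) / 53.2070 = 0.4090
E = TS / strain = 9.6604 / 0.4090 = 23.6191 N/mm^2


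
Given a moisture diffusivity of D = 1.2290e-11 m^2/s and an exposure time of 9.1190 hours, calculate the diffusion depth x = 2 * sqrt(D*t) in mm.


t = 9.1190 hr * 3600 = 32828.4000 s
D * t = 1.2290e-11 * 32828.4000 = 4.0346e-07
x = 2 * sqrt(D*t) = 2 * sqrt(4.0346e-07) = 0.00127037 m = 1.2704 mm


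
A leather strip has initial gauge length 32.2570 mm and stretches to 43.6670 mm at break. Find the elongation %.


Formula: Elongation = (Lf - L0) / L0 * 100
Substituting: Elongation = (43.6670 - 32.2570) / 32.2570 * 100
Result: 35.3722 %


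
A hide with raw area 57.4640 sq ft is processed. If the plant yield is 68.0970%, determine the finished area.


Formula: finished = raw * yield / 100
Substituting: finished = 57.4640 * 68.0970 / 100
Result: 39.1313 sq ft


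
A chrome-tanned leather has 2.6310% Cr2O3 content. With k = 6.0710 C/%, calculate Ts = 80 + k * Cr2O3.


Formula: Ts = 80 + k * Cr2O3
Substituting: Ts = 80 + 6.0710 * 2.6310
Result: 95.9728 C


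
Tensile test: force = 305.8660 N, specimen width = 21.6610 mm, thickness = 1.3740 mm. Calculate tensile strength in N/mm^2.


Formula: TS = force / (width * thickness)
Substituting: TS = 305.8660 / (21.6610 * 1.3740)
Result: 10.2770 N/mm^2


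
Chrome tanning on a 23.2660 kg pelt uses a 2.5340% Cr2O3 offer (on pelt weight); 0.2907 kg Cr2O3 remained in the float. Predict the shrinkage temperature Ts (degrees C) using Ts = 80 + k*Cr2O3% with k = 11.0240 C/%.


Offered = pelt * offer_pct / 100 = 23.2660 * 2.5340 / 100 = 0.5896 kg
Uptake = offered - residual = 0.5896 - 0.2907 = 0.2989 kg
Cr2O3% on pelt = uptake / pelt * 100 = 0.2989 / 23.2660 * 100 = 1.2845 %
Ts = 80 + k * Cr2O3% = 80 + 11.0240 * 1.2845 = 94.1607 C


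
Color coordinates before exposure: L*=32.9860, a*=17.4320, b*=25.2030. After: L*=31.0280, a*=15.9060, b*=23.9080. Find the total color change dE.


dL = -1.9580, da = -1.5260, db = -1.2950
dE = sqrt((-1.9580)^2 + (-1.5260)^2 + (-1.2950)^2) = 2.7999


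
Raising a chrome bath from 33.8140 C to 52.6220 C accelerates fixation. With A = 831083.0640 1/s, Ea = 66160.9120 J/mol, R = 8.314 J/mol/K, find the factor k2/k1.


T1 = 33.8140 + 273.15 = 306.9640 K; T2 = 52.6220 + 273.15 = 325.7720 K
k1 = A * exp(-Ea/(R*T1)) = 831083.0640 * exp(-66160.9120/(8.314*306.9640)) = 4.5808e-06 1/s
k2 = A * exp(-Ea/(R*T2)) = 831083.0640 * exp(-66160.9120/(8.314*325.7720)) = 2.0462e-05 1/s
k2/k1 = 2.0462e-05 / 4.5808e-06 = 4.4669


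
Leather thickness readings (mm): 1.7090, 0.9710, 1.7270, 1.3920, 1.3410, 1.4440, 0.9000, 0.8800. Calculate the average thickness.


Formula: Average = sum / n
Substituting: Average = 10.3640 / 8
Result: 1.2955 mm


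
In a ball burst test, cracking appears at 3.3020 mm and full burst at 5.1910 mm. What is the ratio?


Formula: Ratio = crack / burst
Substituting: Ratio = 3.3020 / 5.1910
Result: 0.6361


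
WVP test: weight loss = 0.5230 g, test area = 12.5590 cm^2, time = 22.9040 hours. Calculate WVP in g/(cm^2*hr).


Formula: WVP = loss / (area * time)
Substituting: WVP = 0.5230 / (12.5590 * 22.9040)
Result: 0.00181817 g/(cm^2*hr)


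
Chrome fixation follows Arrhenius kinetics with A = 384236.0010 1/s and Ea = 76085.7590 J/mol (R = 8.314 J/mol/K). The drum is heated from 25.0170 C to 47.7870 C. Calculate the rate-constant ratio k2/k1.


T1 = 25.0170 + 273.15 = 298.1670 K; T2 = 47.7870 + 273.15 = 320.9370 K
k1 = A * exp(-Ea/(R*T1)) = 384236.0010 * exp(-76085.7590/(8.314*298.1670)) = 1.7987e-08 1/s
k2 = A * exp(-Ea/(R*T2)) = 384236.0010 * exp(-76085.7590/(8.314*320.9370)) = 1.5874e-07 1/s
k2/k1 = 1.5874e-07 / 1.7987e-08 = 8.8251


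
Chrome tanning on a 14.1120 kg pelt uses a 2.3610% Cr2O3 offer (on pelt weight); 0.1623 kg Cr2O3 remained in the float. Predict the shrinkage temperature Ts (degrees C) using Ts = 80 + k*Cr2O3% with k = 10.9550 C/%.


Offered = pelt * offer_pct / 100 = 14.1120 * 2.3610 / 100 = 0.3332 kg
Uptake = offered - residual = 0.3332 - 0.1623 = 0.1709 kg
Cr2O3% on pelt = uptake / pelt * 100 = 0.1709 / 14.1120 * 100 = 1.2109 %
Ts = 80 + k * Cr2O3% = 80 + 10.9550 * 1.2109 = 93.2656 C


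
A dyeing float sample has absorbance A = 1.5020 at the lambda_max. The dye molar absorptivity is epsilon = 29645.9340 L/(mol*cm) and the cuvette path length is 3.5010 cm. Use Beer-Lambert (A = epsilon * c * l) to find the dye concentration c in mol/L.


Formula: c = A / (epsilon * l)
Substituting: c = 1.5020 / (29645.9340 * 3.5010)
Result: 1.4471e-05 mol/L


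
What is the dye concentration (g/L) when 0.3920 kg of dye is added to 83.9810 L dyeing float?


Formula: Conc = dye_mass(kg) / volume(L) * 1000
Substituting: Conc = 0.3920 / 83.9810 * 1000
Result: 4.6677 g/L


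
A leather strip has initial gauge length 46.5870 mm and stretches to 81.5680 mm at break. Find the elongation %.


Formula: Elongation = (Lf - L0) / L0 * 100
Substituting: Elongation = (81.5680 - 46.5870) / 46.5870 * 100
Result: 75.0875 %


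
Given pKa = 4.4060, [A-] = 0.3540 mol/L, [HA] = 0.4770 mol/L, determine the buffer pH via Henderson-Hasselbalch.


ratio = [A-] / [HA] = 0.3540 / 0.4770 = 0.7421
log10(ratio) = -0.1295
pH = pKa + log10(ratio) = 4.4060 - 0.1295 = 4.2765


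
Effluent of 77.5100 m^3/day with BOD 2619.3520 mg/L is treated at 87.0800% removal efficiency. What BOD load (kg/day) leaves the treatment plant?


Load_in = volume * conc / 1000 = 77.5100 * 2619.3520 / 1000 = 203.0260 kg/day
Removed = Load_in * eff / 100 = 203.0260 * 87.0800 / 100 = 176.7950 kg/day
Load_out = Load_in - Removed = 203.0260 - 176.7950 = 26.2310 kg/day


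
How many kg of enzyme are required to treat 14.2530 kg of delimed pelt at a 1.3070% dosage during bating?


Formula: Enzyme = substrate * pct / 100
Substituting: Enzyme = 14.2530 * 1.3070 / 100
Result: 0.1863 kg


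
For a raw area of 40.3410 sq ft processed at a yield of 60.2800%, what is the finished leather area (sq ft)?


Formula: finished = raw * yield / 100
Substituting: finished = 40.3410 * 60.2800 / 100
Result: 24.3176 sq ft


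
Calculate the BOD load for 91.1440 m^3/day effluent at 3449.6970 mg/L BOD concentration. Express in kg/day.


Formula: BOD_load = volume * conc / 1000
Substituting: BOD_load = 91.1440 * 3449.6970 / 1000
Result: 314.4192 kg/day


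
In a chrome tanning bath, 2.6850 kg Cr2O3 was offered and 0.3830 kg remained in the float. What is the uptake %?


Formula: Uptake = (offered - residual) / offered * 100
Substituting: Uptake = (2.6850 - 0.3830) / 2.6850 * 100
Result: 85.7356 %


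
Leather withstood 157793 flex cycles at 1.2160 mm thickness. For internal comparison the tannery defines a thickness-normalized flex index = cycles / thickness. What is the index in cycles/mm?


Formula: Index = cycles / thickness
Substituting: Index = 157793 / 1.2160
Result: 129763.9803 cycles/mm


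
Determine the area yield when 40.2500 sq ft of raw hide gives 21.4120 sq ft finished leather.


Formula: Yield = finished / raw * 100
Substituting: Yield = 21.4120 / 40.2500 * 100
Result: 53.1975 %


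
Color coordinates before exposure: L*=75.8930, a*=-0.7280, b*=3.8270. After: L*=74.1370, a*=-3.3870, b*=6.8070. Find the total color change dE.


dL = -1.7560, da = -2.6590, db = 2.9800
dE = sqrt((-1.7560)^2 + (-2.6590)^2 + 2.9800^2) = 4.3628


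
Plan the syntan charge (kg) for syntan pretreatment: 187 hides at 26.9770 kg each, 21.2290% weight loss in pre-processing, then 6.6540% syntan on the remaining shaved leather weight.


Total_raw = N * avg_wt = 187 * 26.9770 = 5044.6990 kg
Substrate = Total_raw * (1 - loss/100) = 5044.6990 * (1 - 21.2290/100) = 3973.7598 kg
Syntan = Substrate * pct / 100 = 3973.7598 * 6.6540 / 100 = 264.4140 kg


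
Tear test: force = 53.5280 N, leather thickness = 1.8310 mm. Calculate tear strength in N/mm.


Formula: Tear strength = force / thickness
Substituting: Tear strength = 53.5280 / 1.8310
Result: 29.2343 N/mm


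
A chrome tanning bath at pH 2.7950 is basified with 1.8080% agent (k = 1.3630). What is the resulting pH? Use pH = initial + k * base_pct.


Formula: pH_final = pH_initial + k * base_pct
Substituting: pH_final = 2.7950 + 1.3630 * 1.8080
Result: 5.2593


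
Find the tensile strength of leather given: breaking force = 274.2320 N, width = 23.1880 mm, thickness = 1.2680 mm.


Formula: TS = force / (width * thickness)
Substituting: TS = 274.2320 / (23.1880 * 1.2680)
Result: 9.3269 N/mm^2


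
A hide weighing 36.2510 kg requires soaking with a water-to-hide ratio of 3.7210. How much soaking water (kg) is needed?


Formula: Water = hide_weight * ratio
Substituting: Water = 36.2510 * 3.7210
Result: 134.8900 kg


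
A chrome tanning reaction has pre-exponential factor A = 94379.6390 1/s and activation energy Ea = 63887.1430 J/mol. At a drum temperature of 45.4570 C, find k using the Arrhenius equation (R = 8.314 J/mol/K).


T_K = T_C + 273.15 = 45.4570 + 273.15 = 318.6070 K
exponent = -Ea / (R * T_K) = -63887.1430 / (8.314 * 318.6070) = -24.1184
k = A * exp(exponent) = 94379.6390 * exp(-24.1184) = 3.1652e-06 1/s


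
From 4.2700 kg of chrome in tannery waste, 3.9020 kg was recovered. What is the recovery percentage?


Formula: Recovery = recovered / input * 100
Substituting: Recovery = 3.9020 / 4.2700 * 100
Result: 91.3817 %


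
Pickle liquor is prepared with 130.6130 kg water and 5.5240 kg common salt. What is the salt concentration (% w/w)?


Formula: Conc = salt / (water + salt) * 100
Substituting: Conc = 5.5240 / (130.6130 + 5.5240) * 100
Result: 4.0577 %


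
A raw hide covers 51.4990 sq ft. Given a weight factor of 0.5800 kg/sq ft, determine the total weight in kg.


Formula: Weight = area * weight_per_sqft
Substituting: Weight = 51.4990 * 0.5800
Result: 29.8694 kg


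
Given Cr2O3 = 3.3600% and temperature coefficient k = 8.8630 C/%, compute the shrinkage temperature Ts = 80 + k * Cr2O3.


Formula: Ts = 80 + k * Cr2O3
Substituting: Ts = 80 + 8.8630 * 3.3600
Result: 109.7797 C


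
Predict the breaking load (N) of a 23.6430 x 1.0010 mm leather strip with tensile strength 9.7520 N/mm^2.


Formula: F = TS * w * t
Substituting: F = 9.7520 * 23.6430 * 1.0010
Result: 230.7971 N


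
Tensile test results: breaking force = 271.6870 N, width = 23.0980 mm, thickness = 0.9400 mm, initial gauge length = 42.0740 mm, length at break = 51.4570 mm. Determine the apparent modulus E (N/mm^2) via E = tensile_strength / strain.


TS = F / (w * t) = 271.6870 / (23.0980 * 0.9400) = 12.5131 N/mm^2
strain = (Lf - L0) / L0 = (51.4570 - 42.0740) / 42.0740 = 0.2230
E = TS / strain = 12.5131 / 0.2230 = 56.1098 N/mm^2


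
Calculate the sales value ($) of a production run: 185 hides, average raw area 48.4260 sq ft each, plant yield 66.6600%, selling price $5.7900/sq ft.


Raw_total = N * avg_area = 185 * 48.4260 = 8958.8100 sq ft
Finished = Raw_total * yield / 100 = 8958.8100 * 66.6600 / 100 = 5971.9427 sq ft
Value = Finished * price = 5971.9427 * 5.7900 = 34577.5485 $
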